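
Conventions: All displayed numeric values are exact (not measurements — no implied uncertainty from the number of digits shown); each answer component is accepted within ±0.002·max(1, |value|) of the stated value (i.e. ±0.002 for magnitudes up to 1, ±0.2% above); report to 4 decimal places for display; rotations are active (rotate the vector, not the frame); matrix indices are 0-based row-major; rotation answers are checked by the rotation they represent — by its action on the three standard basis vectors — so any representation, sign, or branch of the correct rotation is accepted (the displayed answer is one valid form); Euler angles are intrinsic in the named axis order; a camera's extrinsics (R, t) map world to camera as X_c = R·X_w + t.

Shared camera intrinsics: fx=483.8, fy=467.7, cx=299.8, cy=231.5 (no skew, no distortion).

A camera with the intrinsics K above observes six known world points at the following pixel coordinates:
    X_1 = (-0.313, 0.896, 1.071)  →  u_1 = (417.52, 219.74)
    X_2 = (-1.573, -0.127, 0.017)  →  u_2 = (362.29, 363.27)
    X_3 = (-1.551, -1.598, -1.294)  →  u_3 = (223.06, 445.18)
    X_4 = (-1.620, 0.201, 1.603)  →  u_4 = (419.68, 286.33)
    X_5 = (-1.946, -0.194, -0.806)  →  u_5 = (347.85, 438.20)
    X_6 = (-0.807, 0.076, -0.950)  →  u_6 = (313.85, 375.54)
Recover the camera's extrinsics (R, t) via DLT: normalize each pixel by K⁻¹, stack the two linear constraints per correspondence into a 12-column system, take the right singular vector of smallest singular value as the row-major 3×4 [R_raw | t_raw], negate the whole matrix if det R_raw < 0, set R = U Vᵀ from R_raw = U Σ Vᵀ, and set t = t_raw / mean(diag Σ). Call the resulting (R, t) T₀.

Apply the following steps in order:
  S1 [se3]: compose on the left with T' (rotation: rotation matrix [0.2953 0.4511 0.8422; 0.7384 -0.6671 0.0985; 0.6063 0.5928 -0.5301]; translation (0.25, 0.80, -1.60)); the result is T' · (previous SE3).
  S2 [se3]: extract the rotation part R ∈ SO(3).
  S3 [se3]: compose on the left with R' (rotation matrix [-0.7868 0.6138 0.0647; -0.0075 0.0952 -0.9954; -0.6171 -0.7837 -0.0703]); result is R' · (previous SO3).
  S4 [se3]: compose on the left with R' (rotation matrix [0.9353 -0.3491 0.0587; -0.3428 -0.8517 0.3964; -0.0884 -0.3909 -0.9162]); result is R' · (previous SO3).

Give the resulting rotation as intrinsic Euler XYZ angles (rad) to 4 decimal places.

source (pnp_recover): camera pose = R=[-0.4820 0.7652 0.4268; -0.8229 -0.2280 -0.5205; -0.3010 -0.6020 0.7396], t=(0.0999, 0.3602, 5.3793)
after S1 (compose_se3): R=[-0.7670 -0.3839 0.5141; 0.1635 0.6579 0.7352; -0.6205 0.6479 -0.4418], t=(4.9724, 1.1632, -4.1774)
after S2 (rot_of_se3): [-0.7670 -0.3839 0.5141; 0.1635 0.6579 0.7352; -0.6205 0.6479 -0.4418]
after S3 (compose_so3): [0.6637 0.7478 0.0182; 0.6390 -0.5794 0.5059; 0.3889 -0.3242 -0.8624]
after S4 (compose_so3): [0.4205 0.8826 -0.2102; -0.6176 0.1086 -0.7790; -0.6647 0.4574 0.5907]

rotation (euler_xyz) = (0.9220, -0.2118, -1.1262)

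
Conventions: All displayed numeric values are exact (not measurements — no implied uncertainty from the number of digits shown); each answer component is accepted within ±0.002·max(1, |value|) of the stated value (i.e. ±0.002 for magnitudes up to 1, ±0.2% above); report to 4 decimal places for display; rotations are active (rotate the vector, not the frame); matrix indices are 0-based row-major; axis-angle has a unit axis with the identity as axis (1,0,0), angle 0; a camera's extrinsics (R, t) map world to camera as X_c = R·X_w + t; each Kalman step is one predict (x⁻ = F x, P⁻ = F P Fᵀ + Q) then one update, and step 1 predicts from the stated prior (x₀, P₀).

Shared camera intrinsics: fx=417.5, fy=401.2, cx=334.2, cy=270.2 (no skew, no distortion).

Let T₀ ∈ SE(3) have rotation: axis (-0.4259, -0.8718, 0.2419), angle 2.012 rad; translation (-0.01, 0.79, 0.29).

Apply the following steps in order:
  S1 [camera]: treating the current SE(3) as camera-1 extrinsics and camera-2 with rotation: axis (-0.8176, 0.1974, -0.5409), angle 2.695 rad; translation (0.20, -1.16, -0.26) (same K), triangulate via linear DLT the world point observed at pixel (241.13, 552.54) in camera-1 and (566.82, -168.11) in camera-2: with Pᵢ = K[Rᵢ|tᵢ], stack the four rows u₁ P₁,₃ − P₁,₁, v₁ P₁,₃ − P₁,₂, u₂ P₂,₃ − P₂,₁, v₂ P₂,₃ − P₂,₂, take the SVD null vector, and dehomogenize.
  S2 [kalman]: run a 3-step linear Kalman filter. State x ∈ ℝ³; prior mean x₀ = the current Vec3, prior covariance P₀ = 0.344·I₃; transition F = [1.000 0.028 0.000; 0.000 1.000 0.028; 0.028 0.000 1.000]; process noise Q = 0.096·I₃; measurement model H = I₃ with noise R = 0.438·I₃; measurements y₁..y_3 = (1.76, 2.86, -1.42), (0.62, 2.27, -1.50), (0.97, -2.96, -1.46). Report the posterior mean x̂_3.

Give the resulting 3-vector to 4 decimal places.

after S1 (triangulate): (1.0977, -0.7730, -0.0941)
after S2 (kf_track): (1.0488, -0.2386, -1.2045)

result = (1.0488, -0.2386, -1.2045)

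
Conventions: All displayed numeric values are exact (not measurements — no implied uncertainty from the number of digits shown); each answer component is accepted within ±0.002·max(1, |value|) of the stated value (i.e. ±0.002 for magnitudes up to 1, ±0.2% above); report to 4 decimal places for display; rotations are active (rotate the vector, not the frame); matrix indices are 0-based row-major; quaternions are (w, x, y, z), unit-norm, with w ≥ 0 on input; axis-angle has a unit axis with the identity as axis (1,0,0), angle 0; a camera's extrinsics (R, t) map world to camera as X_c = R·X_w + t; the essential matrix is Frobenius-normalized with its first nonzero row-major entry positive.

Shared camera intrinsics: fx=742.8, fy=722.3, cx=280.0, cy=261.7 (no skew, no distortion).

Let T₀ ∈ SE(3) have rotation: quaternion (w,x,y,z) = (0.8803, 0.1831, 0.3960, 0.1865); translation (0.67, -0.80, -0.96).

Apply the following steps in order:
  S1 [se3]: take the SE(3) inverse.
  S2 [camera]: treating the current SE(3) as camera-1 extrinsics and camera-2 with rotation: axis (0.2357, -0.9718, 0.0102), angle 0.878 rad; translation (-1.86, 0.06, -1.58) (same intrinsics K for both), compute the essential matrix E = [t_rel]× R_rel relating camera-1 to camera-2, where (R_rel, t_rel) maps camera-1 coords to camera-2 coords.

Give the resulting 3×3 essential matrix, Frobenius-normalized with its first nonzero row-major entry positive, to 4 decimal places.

matrix = [0.3113 0.4282 -0.4143; -0.5010 0.4210 0.1689; 0.0562 -0.2839 0.0872]

after S1 (invert_se3): R=[0.6168 0.4733 -0.6289; -0.1833 0.8634 0.4700; 0.7655 -0.1746 0.6193], t=(-0.6383, 1.2648, -0.0580)
after S2 (essential): [0.3113 0.4282 -0.4143; -0.5010 0.4210 0.1689; 0.0562 -0.2839 0.0872]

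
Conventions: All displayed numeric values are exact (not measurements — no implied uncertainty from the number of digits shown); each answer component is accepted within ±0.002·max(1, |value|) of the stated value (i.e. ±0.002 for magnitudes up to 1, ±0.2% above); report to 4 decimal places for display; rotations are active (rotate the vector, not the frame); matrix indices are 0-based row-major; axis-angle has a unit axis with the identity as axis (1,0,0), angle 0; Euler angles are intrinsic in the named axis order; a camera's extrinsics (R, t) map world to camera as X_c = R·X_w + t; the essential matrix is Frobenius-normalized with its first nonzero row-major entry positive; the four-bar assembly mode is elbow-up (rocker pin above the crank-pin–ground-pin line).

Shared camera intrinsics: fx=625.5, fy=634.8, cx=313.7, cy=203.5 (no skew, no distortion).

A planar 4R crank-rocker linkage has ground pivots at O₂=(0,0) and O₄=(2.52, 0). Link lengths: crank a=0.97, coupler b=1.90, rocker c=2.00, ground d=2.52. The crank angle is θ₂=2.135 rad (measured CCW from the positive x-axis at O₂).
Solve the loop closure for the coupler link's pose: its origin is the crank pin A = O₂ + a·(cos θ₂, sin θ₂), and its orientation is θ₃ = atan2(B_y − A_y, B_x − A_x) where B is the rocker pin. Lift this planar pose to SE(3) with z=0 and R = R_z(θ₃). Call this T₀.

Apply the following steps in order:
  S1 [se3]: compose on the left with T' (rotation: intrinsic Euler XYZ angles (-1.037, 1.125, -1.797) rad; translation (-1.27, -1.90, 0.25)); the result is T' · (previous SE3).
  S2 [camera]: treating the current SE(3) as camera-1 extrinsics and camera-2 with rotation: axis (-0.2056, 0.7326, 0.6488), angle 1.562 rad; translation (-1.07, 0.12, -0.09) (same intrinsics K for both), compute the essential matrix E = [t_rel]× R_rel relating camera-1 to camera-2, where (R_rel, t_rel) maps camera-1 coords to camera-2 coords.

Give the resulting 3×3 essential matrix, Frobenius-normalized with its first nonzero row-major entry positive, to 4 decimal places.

source (fourbar_fk): coupler pose = R=[0.9259 -0.3777 0.0000; 0.3777 0.9259 0.0000; 0.0000 0.0000 1.0000], t=(-0.5187, 0.8197, 0.0000)
after S1 (compose_se3): R=[0.0692 0.4256 0.9023; -0.6268 -0.6851 0.3712; 0.7761 -0.5912 0.2194], t=(-0.8754, -2.4472, -0.4470)
after S2 (essential): [0.4561 -0.2027 0.0868; 0.1120 -0.1174 -0.6876; -0.4381 0.1906 -0.1266]

matrix = [0.4561 -0.2027 0.0868; 0.1120 -0.1174 -0.6876; -0.4381 0.1906 -0.1266]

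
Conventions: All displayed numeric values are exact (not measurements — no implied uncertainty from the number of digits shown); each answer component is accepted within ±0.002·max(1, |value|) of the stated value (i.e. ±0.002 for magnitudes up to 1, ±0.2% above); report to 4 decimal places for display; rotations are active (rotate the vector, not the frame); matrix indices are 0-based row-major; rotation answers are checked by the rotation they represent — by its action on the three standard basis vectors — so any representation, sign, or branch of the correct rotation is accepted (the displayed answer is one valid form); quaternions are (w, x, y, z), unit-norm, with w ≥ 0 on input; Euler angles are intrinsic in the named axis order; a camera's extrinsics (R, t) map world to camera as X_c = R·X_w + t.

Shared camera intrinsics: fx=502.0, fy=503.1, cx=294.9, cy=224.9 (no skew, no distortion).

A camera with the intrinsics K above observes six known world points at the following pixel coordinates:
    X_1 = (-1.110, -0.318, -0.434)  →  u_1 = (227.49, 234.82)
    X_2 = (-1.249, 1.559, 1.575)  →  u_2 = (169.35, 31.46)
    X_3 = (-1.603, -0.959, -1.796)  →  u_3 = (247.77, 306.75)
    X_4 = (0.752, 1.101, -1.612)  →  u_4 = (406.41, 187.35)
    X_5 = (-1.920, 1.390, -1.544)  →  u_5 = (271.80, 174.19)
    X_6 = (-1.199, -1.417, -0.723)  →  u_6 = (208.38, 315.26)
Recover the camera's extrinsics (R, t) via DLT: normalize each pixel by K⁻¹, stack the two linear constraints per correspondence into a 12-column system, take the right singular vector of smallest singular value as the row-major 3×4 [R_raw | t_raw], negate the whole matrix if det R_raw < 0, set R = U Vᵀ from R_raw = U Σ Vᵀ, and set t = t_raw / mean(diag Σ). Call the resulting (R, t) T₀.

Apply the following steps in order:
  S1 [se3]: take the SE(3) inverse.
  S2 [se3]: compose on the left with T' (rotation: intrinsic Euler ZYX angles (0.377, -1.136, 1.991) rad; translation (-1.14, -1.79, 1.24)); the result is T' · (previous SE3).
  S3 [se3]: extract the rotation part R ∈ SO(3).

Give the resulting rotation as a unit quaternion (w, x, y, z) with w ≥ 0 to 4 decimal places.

rotation (quat) = (0.5760, -0.1746, -0.7983, 0.0230)

source (pnp_recover): camera pose = R=[0.7662 0.3125 -0.5615; 0.0286 -0.8895 -0.4561; -0.6420 0.3334 -0.6905], t=(-0.2400, -0.3100, 6.1390)
after S1 (invert_se3): R=[0.7662 0.0286 -0.6420; 0.3125 -0.8895 0.3334; -0.5615 -0.4561 -0.6905], t=(4.1338, -2.2472, 3.9626)
after S2 (compose_se3): R=[-0.2755 0.2523 -0.9276; 0.3052 0.9380 0.1645; 0.9116 -0.2378 -0.3354], t=(4.5667, -2.4356, 3.4440)
after S3 (rot_of_se3): [-0.2755 0.2523 -0.9276; 0.3052 0.9380 0.1645; 0.9116 -0.2378 -0.3354]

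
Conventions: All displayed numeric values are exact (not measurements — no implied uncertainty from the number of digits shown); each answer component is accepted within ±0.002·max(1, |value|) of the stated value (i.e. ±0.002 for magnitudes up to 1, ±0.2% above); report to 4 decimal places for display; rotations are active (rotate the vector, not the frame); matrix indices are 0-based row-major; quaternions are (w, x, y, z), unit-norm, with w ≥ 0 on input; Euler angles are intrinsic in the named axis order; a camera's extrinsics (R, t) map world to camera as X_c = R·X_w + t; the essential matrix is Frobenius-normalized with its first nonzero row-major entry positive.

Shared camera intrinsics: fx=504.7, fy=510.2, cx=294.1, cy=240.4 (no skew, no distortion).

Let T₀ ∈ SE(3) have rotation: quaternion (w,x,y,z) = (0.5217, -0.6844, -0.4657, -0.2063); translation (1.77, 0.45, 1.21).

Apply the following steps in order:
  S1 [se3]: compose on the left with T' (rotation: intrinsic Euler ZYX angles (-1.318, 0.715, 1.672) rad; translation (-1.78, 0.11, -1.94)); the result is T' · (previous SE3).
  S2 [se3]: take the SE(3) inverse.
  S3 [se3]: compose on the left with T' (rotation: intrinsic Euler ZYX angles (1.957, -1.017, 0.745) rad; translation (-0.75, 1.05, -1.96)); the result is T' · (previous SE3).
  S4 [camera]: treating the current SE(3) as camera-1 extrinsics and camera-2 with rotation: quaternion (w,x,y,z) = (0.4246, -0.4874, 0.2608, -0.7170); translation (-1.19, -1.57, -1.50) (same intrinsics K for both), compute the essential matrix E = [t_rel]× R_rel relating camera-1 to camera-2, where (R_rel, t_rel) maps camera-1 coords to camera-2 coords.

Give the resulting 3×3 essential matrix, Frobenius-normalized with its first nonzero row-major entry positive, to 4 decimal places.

matrix = [0.1075 -0.1263 0.2223; 0.2346 -0.3634 0.4867; -0.1729 -0.5932 -0.3424]

after S1 (compose_se3): R=[-0.6343 0.6710 0.3838; -0.7710 -0.5126 -0.3780; -0.0569 -0.5357 0.8425], t=(-2.6019, -1.7031, -2.8547)
after S2 (invert_se3): R=[-0.6343 -0.7710 -0.0569; 0.6710 -0.5126 -0.5357; 0.3838 -0.3780 0.8425], t=(-3.1259, -0.6563, 2.7600)
after S3 (compose_se3): R=[0.1459 0.0640 0.9872; -0.9776 0.1625 0.1340; -0.1519 -0.9846 0.0863], t=(2.5570, -0.8343, -3.7857)
after S4 (essential): [0.1075 -0.1263 0.2223; 0.2346 -0.3634 0.4867; -0.1729 -0.5932 -0.3424]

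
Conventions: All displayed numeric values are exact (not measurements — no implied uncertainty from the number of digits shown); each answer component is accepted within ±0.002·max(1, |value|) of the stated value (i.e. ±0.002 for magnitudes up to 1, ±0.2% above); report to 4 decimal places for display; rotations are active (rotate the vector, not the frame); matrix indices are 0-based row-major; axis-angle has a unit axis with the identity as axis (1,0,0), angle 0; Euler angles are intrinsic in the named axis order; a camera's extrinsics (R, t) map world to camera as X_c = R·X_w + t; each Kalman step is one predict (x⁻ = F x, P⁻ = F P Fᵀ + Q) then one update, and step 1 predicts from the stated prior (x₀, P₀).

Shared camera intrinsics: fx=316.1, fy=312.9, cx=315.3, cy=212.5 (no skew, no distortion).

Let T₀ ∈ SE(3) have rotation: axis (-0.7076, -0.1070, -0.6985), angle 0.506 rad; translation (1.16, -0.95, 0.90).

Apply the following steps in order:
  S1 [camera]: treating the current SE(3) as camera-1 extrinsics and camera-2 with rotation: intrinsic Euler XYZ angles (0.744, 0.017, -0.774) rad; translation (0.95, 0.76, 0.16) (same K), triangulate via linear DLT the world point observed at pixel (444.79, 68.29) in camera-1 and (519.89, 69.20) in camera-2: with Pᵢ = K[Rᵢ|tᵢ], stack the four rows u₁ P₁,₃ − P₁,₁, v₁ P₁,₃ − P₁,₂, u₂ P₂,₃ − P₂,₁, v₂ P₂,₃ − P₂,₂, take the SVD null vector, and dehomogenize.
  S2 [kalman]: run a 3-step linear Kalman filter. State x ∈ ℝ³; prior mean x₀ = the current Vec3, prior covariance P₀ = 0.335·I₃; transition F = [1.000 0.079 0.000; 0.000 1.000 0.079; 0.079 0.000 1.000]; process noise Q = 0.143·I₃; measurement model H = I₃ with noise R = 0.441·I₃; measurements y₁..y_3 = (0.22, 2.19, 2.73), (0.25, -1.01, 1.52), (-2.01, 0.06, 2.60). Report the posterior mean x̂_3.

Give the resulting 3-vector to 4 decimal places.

after S1 (triangulate): (-0.0487, -0.6026, 1.2213)
after S2 (kf_track): (-0.7681, 0.1473, 2.1082)

result = (-0.7681, 0.1473, 2.1082)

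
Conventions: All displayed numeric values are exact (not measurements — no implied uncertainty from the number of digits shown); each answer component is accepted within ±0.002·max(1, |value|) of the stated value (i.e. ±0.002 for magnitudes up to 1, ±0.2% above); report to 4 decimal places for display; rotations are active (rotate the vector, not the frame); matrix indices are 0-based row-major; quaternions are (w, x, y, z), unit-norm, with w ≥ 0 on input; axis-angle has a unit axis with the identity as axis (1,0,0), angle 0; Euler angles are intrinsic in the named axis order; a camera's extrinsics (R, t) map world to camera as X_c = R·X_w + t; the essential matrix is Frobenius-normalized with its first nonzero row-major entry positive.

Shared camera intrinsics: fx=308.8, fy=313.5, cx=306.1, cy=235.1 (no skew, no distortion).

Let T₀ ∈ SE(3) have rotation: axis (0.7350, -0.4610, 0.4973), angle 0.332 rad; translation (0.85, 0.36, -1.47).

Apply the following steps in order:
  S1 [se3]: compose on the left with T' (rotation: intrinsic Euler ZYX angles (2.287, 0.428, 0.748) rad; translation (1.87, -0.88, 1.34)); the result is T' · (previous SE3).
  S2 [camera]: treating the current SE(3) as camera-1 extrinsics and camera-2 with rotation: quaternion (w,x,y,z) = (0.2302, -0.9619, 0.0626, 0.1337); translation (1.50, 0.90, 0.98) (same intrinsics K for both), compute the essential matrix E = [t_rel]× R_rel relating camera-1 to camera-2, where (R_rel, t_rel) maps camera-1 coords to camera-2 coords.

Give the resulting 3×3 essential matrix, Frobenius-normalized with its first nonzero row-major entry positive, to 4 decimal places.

after S1 (compose_se3): R=[-0.6350 -0.5275 0.5644; 0.7456 -0.2272 0.6265; -0.2023 0.8186 0.5376], t=(0.6359, -1.3871, 0.2296)
after S2 (essential): [0.0718 0.2003 0.1644; -0.0078 -0.4690 -0.4607; -0.6664 -0.1322 0.1840]

matrix = [0.0718 0.2003 0.1644; -0.0078 -0.4690 -0.4607; -0.6664 -0.1322 0.1840]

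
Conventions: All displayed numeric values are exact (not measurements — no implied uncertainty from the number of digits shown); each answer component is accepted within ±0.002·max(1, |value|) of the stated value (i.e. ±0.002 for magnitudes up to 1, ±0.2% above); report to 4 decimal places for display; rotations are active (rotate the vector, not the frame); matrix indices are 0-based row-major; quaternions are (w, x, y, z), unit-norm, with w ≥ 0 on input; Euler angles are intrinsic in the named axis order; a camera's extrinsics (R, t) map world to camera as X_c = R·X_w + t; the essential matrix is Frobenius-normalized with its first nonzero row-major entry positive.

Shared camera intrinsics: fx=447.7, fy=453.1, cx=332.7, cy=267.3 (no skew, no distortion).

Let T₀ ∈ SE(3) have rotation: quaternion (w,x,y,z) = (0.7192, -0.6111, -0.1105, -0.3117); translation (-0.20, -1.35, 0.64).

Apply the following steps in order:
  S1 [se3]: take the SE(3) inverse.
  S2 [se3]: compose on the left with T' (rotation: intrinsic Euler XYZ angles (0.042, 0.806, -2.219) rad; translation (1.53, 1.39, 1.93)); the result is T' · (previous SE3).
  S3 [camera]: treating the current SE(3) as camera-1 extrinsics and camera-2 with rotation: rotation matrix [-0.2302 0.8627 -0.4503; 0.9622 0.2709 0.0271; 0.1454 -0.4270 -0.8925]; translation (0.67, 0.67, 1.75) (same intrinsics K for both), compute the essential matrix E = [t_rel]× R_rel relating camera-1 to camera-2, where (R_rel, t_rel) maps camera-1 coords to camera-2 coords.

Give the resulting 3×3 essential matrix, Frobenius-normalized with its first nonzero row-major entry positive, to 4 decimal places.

matrix = [0.2042 -0.4992 0.1968; -0.5759 -0.1177 0.3906; 0.1912 -0.3510 0.1121]

after S1 (invert_se3): R=[0.7813 -0.3133 0.5399; 0.5834 0.0589 -0.8101; 0.2220 0.9478 0.2287], t=(-0.6122, 0.7146, 1.1776)
after S2 (compose_se3): R=[0.1556 0.8473 -0.5078; -0.9808 0.1936 0.0226; 0.1174 0.4945 0.8612], t=(3.0300, 1.4408, 2.0699)
after S3 (essential): [0.2042 -0.4992 0.1968; -0.5759 -0.1177 0.3906; 0.1912 -0.3510 0.1121]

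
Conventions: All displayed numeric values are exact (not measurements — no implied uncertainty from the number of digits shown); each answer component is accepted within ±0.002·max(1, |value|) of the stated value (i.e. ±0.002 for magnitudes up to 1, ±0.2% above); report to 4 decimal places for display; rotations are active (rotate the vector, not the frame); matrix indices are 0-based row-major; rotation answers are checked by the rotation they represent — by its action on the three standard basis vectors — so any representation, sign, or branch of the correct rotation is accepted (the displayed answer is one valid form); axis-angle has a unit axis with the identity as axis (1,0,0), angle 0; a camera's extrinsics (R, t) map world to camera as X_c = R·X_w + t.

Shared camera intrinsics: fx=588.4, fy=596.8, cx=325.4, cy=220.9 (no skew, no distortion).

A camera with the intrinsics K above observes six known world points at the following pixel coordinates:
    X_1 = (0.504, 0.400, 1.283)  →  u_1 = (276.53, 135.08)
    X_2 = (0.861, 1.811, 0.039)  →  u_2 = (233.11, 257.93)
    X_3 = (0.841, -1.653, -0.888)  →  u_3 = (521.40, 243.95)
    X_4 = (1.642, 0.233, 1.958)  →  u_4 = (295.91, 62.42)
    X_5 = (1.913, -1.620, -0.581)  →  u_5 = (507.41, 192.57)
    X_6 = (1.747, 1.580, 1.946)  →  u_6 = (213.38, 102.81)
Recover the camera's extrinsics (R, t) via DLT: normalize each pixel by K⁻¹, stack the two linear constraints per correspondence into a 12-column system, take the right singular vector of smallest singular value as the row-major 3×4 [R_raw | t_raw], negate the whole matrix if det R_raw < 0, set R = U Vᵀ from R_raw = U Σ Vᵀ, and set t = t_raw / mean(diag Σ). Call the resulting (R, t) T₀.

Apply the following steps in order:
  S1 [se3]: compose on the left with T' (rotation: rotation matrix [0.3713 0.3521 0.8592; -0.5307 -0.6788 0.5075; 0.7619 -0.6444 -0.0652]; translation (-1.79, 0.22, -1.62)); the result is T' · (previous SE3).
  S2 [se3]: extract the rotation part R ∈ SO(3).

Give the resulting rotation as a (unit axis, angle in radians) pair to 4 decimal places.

source (pnp_recover): camera pose = R=[0.2597 -0.8811 -0.3953; -0.3258 0.3054 -0.8948; 0.9091 0.3612 -0.2077], t=(0.1800, 0.2401, 6.2707)
after S1 (compose_se3): R=[0.7628 0.0907 -0.6403; 0.5447 0.4436 0.7117; 0.3486 -0.8916 0.2890], t=(3.7490, 3.1440, -2.0463)
after S2 (rot_of_se3): [0.7628 0.0907 -0.6403; 0.5447 0.4436 0.7117; 0.3486 -0.8916 0.2890]

rotation (axis_angle) = ((-0.8275, -0.5103, 0.2343), 1.3205)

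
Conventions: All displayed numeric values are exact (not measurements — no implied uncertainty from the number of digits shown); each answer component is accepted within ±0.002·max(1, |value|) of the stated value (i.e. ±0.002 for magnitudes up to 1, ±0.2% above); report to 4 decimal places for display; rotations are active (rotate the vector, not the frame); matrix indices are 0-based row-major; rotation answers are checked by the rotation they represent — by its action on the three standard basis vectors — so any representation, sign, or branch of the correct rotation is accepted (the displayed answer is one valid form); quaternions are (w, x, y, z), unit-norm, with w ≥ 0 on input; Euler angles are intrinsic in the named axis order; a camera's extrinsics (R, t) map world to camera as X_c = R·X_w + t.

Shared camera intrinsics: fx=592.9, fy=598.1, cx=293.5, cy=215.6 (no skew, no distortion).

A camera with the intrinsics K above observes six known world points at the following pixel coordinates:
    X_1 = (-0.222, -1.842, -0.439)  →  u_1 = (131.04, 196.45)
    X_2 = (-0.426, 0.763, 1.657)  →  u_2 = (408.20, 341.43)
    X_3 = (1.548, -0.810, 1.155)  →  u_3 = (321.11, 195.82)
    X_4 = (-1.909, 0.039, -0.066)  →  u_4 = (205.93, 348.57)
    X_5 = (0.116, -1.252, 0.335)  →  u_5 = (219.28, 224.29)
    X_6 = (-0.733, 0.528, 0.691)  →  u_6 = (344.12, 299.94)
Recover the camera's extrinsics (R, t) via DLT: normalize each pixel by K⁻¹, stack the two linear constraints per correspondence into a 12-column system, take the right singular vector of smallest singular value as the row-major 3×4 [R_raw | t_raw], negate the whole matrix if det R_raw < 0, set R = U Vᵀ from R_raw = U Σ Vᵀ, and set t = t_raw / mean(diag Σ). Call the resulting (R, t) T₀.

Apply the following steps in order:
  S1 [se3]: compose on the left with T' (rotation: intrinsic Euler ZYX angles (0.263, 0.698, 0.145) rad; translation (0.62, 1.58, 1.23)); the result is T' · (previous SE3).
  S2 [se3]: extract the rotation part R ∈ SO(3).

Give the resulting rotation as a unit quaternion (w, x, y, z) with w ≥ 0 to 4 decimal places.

rotation (quat) = (0.7231, -0.6179, 0.1115, -0.2878)

source (pnp_recover): camera pose = R=[0.3635 0.8357 0.4117; -0.6569 -0.0834 0.7493; 0.6605 -0.5429 0.5186], t=(0.0101, -0.1799, 5.9096)
after S1 (compose_se3): R=[0.8095 0.2784 0.5170; -0.5541 0.0707 0.8295; 0.1944 -0.9578 0.2115], t=(4.5085, 1.5583, 5.6836)
after S2 (rot_of_se3): [0.8095 0.2784 0.5170; -0.5541 0.0707 0.8295; 0.1944 -0.9578 0.2115]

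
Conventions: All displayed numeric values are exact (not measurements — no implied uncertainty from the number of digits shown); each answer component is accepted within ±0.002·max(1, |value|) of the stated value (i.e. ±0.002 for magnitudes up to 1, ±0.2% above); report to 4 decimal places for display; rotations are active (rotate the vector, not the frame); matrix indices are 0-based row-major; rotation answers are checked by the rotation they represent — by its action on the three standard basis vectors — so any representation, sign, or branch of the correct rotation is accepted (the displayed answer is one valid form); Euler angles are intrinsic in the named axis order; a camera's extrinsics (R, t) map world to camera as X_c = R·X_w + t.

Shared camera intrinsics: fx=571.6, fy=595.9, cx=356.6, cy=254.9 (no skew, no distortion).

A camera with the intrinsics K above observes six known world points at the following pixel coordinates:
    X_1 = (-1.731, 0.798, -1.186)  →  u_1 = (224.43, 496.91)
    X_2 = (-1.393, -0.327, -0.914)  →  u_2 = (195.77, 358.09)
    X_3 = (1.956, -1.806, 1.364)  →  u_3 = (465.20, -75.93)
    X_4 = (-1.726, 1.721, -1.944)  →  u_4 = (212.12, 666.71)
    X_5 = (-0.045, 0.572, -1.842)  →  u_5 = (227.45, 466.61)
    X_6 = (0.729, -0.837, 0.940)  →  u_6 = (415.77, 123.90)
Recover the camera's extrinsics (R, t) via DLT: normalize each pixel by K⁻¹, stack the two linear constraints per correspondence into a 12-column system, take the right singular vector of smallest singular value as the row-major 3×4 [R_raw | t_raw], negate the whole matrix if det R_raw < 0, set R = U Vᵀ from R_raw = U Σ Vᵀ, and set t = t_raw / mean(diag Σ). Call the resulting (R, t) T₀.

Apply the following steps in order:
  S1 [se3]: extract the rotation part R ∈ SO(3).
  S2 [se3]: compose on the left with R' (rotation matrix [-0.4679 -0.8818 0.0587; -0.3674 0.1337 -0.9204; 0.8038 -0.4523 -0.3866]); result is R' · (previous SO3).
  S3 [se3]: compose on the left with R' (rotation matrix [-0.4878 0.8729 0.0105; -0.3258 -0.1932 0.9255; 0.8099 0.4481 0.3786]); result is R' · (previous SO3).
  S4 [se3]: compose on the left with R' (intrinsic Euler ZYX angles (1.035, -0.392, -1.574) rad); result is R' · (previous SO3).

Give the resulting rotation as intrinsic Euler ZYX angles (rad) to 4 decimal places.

rotation (euler_zyx) = (1.9182, 0.6311, -2.8632)

source (pnp_recover): camera pose = R=[0.5442 0.5703 0.6153; -0.4986 0.8097 -0.3095; -0.6747 -0.1384 0.7250], t=(0.0400, 0.1899, 4.8901)
after S1 (rot_of_se3): [0.5442 0.5703 0.6153; -0.4986 0.8097 -0.3095; -0.6747 -0.1384 0.7250]
after S2 (compose_so3): [0.1454 -0.9890 0.0275; 0.3544 0.0261 -0.9347; 0.9237 0.1457 0.3543]
after S3 (compose_so3): [0.2481 0.5067 -0.8256; 0.7391 0.4520 0.4995; 0.6263 -0.7341 -0.2624]
after S4 (compose_so3): [-0.2749 0.9593 -0.0653; 0.7591 0.1748 -0.6270; -0.5901 -0.2219 -0.7763]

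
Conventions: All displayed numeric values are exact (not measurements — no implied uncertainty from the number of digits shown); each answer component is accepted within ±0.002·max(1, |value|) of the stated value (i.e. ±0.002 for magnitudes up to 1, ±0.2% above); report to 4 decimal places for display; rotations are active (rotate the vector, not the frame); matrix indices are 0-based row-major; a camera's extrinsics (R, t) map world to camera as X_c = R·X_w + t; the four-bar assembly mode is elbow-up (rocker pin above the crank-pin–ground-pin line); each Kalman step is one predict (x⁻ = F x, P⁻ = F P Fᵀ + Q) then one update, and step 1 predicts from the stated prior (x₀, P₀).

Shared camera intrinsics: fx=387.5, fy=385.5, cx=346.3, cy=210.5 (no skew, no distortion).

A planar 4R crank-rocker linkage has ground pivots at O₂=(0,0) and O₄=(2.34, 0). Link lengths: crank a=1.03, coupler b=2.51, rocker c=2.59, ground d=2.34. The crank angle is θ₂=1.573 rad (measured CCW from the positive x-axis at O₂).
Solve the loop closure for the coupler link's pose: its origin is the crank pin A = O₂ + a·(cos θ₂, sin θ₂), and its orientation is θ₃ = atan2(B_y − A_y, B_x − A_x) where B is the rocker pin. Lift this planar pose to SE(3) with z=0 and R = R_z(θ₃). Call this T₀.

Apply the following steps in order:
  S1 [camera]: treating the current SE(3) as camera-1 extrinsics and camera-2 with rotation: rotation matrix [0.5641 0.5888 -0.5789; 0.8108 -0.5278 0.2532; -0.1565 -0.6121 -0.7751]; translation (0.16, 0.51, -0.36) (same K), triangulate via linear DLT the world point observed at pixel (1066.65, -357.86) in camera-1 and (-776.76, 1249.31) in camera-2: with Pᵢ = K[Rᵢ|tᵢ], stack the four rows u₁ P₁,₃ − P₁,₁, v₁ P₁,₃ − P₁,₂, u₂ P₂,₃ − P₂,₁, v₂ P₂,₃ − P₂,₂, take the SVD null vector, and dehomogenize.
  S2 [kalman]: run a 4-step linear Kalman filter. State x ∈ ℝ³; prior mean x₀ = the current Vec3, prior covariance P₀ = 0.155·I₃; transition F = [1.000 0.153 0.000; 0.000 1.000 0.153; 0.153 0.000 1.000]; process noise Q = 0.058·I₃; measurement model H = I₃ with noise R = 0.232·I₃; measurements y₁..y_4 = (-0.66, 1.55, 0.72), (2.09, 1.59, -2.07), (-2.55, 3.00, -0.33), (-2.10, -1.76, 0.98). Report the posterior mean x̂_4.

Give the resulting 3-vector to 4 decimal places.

source (fourbar_fk): coupler pose = R=[0.7911 -0.6117 0.0000; 0.6117 0.7911 0.0000; 0.0000 0.0000 1.0000], t=(-0.0023, 1.0300, 0.0000)
after S1 (triangulate): (-0.3683, -1.8689, 0.4570)
after S2 (kf_track): (-1.1169, 0.1224, -0.0481)

result = (-1.1169, 0.1224, -0.0481)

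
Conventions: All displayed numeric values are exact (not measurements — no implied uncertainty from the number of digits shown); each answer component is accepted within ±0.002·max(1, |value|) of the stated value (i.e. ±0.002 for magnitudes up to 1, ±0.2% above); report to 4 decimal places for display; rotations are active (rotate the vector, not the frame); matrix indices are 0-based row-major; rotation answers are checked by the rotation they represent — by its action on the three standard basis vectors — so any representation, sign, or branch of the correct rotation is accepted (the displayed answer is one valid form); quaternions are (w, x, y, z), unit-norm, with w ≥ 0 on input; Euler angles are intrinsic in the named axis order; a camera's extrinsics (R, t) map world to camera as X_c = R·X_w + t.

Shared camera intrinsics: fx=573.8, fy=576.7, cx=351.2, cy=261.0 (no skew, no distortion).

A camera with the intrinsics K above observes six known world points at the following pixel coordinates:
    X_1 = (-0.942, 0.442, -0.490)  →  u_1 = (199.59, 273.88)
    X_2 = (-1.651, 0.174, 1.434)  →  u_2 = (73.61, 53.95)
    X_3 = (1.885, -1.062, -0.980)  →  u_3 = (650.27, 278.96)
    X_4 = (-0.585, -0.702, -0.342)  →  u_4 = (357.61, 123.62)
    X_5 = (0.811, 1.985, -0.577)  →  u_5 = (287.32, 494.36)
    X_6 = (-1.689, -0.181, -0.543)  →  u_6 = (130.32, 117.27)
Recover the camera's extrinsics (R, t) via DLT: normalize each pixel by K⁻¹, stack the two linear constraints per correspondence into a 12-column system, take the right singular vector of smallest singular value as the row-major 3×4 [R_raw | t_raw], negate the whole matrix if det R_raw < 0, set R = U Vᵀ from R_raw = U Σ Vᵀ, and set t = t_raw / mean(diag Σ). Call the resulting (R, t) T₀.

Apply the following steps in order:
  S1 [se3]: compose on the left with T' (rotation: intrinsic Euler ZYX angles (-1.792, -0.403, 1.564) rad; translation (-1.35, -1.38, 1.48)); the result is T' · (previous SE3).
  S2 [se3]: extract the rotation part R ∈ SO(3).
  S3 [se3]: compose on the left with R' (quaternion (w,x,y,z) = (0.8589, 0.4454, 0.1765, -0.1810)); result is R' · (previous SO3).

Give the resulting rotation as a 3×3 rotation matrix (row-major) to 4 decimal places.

source (pnp_recover): camera pose = R=[0.6900 -0.5987 -0.4068; 0.3290 0.7600 -0.5605; 0.6448 0.2529 0.7213], t=(-0.1199, -0.2299, 4.0104)
after S1 (compose_se3): R=[-0.7374 -0.0553 -0.6732; -0.3507 0.8831 0.3116; 0.5773 0.4658 -0.6706], t=(-5.2573, -0.4697, 1.2465)
after S2 (rot_of_se3): [-0.7374 -0.0553 -0.6732; -0.3507 0.8831 0.3116; 0.5773 0.4658 -0.6706]
after S3 (compose_so3): [-0.7254 0.4313 -0.5365; -0.5538 0.0972 0.8270; 0.4088 0.8970 0.1684]

rotation (matrix) = ((-0.7254, 0.4313, -0.5365), (-0.5538, 0.0972, 0.8270), (0.4088, 0.8970, 0.1684))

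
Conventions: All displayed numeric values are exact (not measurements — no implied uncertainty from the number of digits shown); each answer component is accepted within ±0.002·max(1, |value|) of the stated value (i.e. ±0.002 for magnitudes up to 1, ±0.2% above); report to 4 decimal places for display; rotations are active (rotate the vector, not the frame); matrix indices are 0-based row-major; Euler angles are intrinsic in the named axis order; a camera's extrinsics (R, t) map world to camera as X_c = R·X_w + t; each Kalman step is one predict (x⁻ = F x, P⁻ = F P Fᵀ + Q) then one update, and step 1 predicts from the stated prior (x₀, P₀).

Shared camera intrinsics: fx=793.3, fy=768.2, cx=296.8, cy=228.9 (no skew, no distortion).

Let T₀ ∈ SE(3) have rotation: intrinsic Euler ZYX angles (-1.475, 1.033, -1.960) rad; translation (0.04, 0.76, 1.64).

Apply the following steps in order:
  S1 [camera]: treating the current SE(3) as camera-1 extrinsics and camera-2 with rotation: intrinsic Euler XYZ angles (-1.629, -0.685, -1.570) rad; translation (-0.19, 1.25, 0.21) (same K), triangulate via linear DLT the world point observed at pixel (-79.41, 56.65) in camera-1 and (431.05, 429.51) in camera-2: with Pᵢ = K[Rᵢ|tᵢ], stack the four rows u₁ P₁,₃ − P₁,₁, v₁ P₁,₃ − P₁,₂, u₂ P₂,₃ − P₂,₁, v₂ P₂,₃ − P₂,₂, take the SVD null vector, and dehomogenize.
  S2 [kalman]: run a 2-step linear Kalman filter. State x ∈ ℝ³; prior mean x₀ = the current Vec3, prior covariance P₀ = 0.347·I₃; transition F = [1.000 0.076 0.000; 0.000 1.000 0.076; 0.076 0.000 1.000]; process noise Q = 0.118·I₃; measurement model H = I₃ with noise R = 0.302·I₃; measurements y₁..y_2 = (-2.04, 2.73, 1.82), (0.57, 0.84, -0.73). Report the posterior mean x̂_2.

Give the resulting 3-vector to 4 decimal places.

result = (-0.1343, 1.1851, -0.0257)

after S1 (triangulate): (0.7137, -0.3804, -1.0282)
after S2 (kf_track): (-0.1343, 1.1851, -0.0257)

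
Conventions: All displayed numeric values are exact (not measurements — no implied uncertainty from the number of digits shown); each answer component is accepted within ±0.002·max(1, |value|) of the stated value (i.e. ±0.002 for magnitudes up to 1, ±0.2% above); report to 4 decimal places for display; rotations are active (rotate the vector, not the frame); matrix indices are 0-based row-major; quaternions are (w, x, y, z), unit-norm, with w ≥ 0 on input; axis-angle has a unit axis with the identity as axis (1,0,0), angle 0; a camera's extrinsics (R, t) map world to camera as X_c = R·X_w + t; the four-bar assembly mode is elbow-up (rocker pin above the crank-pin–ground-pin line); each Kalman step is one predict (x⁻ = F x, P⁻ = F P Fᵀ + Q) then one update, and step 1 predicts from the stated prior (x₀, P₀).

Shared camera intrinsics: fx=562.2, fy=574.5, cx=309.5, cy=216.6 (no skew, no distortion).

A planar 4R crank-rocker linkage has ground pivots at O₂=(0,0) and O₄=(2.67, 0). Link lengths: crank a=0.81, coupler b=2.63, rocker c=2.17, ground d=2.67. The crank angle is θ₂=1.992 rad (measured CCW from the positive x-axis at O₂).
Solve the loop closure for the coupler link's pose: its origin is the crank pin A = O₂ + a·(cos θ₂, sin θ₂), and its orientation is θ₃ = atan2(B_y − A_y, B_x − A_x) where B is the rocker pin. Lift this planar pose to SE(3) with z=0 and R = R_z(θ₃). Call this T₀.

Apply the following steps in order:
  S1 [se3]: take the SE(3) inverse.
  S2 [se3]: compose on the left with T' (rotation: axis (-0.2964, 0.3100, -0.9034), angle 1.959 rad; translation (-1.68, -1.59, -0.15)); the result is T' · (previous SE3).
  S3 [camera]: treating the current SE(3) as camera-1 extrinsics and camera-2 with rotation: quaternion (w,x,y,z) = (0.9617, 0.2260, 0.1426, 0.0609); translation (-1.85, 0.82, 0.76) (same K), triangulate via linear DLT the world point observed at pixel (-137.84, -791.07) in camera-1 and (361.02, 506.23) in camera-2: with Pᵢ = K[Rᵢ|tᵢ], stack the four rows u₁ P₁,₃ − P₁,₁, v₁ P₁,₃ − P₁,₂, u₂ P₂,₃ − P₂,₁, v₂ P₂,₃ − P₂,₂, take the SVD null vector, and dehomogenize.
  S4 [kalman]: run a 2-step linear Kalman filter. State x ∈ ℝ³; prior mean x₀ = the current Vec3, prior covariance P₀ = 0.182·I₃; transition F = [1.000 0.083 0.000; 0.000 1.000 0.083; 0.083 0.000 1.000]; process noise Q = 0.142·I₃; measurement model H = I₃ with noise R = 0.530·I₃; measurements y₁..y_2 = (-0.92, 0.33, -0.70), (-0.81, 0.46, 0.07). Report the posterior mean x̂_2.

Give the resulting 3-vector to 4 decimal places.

result = (0.1100, 0.6406, 0.5901)

source (fourbar_fk): coupler pose = R=[0.8675 -0.4974 0.0000; 0.4974 0.8675 0.0000; 0.0000 0.0000 1.0000], t=(-0.3312, 0.7392, 0.0000)
after S1 (invert_se3): R=[0.8675 0.4974 0.0000; -0.4974 0.8675 0.0000; 0.0000 0.0000 1.0000], t=(-0.0803, -0.8060, 0.0000)
after S2 (compose_se3): R=[-0.5762 0.4874 0.6560; -0.7128 -0.6924 -0.1117; 0.3998 -0.5320 0.7464], t=(-2.2311, -1.3143, 0.3757)
after S3 (triangulate): (1.6397, 0.9379, 1.8364)
after S4 (kf_track): (0.1100, 0.6406, 0.5901)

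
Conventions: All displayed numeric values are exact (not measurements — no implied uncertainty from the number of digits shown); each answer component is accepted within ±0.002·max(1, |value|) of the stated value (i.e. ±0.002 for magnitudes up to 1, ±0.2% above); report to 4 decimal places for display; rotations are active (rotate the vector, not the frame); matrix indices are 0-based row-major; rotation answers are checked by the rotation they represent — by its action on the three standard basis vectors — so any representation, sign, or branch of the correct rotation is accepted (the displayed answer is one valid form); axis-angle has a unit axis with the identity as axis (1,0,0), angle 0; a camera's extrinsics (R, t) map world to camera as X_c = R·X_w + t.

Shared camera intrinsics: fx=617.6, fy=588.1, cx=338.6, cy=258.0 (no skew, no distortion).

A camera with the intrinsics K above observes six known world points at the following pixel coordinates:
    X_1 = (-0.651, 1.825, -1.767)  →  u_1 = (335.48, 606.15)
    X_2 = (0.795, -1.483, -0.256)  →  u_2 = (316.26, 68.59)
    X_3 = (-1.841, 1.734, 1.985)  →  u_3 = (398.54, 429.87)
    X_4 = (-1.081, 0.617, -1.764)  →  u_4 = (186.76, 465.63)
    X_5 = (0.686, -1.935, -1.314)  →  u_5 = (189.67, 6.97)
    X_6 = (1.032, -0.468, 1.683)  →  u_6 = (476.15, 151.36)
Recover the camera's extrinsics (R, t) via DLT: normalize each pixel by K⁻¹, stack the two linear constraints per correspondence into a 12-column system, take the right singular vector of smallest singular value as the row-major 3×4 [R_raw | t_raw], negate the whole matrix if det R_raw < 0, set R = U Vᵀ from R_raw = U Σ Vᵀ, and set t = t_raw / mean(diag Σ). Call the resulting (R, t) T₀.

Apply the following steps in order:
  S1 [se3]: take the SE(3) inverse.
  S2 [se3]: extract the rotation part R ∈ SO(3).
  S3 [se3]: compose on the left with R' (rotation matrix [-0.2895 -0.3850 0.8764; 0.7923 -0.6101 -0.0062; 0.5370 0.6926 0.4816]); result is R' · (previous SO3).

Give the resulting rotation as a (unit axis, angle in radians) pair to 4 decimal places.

rotation (axis_angle) = ((0.6828, -0.0256, 0.7302), 2.7898)

source (pnp_recover): camera pose = R=[0.7065 0.5561 0.4378; -0.5532 0.8197 -0.1485; -0.4414 -0.1373 0.8867], t=(0.2000, 0.0600, 5.2095)
after S1 (invert_se3): R=[0.7065 -0.5532 -0.4414; 0.5561 0.8197 -0.1373; 0.4378 -0.1485 0.8867], t=(2.1914, 0.5550, -4.6981)
after S2 (rot_of_se3): [0.7065 -0.5532 -0.4414; 0.5561 0.8197 -0.1373; 0.4378 -0.1485 0.8867]
after S3 (compose_so3): [-0.0349 -0.2855 0.9578; 0.2178 -0.9375 -0.2715; 0.9754 0.1991 0.0949]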